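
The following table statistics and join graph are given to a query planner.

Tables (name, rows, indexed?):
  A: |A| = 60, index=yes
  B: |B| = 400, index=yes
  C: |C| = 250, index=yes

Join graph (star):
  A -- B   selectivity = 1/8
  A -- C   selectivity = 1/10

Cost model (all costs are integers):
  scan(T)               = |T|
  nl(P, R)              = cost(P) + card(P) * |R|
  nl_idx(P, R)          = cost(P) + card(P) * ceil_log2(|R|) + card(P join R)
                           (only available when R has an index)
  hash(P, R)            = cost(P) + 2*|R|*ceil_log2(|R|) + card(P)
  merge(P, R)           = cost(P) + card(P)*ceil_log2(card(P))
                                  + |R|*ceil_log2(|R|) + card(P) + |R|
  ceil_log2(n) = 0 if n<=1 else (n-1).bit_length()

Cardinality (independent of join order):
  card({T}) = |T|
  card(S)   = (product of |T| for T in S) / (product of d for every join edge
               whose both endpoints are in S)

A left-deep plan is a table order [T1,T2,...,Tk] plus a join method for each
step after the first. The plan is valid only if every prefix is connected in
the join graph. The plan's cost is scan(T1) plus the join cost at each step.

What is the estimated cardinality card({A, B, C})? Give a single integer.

75000

Tables in S: A(60), B(400), C(250)
Edges inside S: A-B(d=8), A-C(d=10)
numerator = 60 * 400 * 250 = 6000000
denominator = 8 * 10 = 80
card(S) = 6000000 / 80 = 75000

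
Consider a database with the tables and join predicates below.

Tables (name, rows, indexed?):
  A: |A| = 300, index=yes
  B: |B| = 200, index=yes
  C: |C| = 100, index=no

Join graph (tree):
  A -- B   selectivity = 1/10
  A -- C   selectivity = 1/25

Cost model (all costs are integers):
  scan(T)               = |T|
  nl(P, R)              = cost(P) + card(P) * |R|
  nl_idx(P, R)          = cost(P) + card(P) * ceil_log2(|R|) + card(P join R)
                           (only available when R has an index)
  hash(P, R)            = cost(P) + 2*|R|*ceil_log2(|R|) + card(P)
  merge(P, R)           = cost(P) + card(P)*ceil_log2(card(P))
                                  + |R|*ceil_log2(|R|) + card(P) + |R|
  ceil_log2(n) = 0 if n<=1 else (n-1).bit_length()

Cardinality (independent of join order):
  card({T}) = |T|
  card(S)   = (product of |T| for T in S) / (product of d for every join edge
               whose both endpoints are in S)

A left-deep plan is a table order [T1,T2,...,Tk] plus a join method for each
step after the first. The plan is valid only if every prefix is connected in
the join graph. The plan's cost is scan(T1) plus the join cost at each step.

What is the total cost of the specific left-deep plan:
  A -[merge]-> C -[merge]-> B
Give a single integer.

20300

step 1: scan A: cost=300, card=300
step 2: join C via merge
    card(P join C) = 300*100/(25) = 1200
    cost = 300 + 300*9 + 100*7 + 300 + 100 = 4100
step 3: join B via merge
    card(P join B) = 1200*200/(10) = 24000
    cost = 4100 + 1200*11 + 200*8 + 1200 + 200 = 20300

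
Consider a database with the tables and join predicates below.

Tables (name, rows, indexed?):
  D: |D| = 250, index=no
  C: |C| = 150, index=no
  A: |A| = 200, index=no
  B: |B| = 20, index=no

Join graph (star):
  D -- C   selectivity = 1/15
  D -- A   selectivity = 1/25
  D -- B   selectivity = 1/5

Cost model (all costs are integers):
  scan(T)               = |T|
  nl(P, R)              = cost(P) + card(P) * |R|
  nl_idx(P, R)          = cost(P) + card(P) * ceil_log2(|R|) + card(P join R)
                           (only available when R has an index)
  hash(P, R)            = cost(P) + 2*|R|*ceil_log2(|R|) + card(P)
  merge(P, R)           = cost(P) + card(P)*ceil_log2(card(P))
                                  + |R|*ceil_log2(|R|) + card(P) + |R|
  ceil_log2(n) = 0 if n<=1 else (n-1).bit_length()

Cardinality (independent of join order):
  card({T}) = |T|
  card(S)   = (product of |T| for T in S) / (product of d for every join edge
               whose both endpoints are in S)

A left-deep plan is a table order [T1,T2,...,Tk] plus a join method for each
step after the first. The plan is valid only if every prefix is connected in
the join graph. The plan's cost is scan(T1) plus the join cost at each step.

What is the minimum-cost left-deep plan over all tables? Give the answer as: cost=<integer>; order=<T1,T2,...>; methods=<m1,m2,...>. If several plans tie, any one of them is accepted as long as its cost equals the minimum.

cost=15300; order=D,B,A,C; methods=hash,hash,hash

Selinger DP (subsets sized 1..n):
  {D}: scan cost=250, card=250
  {C}: scan cost=150, card=150
  {A}: scan cost=200, card=200
  {B}: scan cost=20, card=20
  {CD}: card=2500; try (C,hash)→2900, (D,merge)→3750, (C,merge)→3850, (D,hash)→4300, (D,nl)→37650, (C,nl)→37750; best=2900 via (C,hash)
  {AD}: card=2000; try (A,hash)→3700, (D,merge)→4250, (A,merge)→4300, (D,hash)→4400, (D,nl)→50200, (A,nl)→50250; best=3700 via (A,hash)
  {BD}: card=1000; try (B,hash)→700, (D,merge)→2390, (B,merge)→2620, (D,hash)→4040, (D,nl)→5020, (B,nl)→5250; best=700 via (B,hash)
  {ACD}: card=20000; try (C,hash)→8100, (A,hash)→8600, (C,merge)→29050, (A,merge)→37200, (C,nl)→303700, (A,nl)→502900; best=8100 via (C,hash)
  {BCD}: card=10000; try (C,hash)→4100, (B,hash)→5600, (C,merge)→13050, (B,merge)→35520, (B,nl)→52900, (C,nl)→150700; best=4100 via (C,hash)
  {ABD}: card=8000; try (A,hash)→4900, (B,hash)→5900, (A,merge)→13500, (B,merge)→27820, (B,nl)→43700, (A,nl)→200700; best=4900 via (A,hash)
  {ABCD}: card=80000; try (C,hash)→15300, (A,hash)→17300, (B,hash)→28300, (C,merge)→118250, (A,merge)→155900, (B,merge)→328220 …(+3); best=15300 via (C,hash)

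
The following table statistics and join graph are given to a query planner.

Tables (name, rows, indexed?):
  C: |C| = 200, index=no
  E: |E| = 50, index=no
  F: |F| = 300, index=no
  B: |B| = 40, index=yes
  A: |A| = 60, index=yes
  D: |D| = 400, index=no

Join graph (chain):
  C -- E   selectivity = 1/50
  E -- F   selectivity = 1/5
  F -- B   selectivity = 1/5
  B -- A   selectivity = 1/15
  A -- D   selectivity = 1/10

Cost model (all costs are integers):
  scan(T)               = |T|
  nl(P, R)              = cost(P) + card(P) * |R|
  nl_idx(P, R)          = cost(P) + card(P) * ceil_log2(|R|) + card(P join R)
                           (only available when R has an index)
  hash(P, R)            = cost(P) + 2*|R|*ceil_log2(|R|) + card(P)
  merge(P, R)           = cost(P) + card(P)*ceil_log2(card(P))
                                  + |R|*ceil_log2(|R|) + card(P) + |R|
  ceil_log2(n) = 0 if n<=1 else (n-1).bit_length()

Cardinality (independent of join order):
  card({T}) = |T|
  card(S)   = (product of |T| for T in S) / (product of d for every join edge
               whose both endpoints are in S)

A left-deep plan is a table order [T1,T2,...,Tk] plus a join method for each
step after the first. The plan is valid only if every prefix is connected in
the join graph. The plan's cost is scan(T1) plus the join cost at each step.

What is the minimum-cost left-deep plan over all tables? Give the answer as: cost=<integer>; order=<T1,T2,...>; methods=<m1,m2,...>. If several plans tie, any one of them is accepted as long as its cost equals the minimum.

cost=504800; order=F,B,A,E,C,D; methods=hash,hash,hash,hash,hash

Selinger DP (subsets sized 1..n):
  {C}: scan cost=200, card=200
  {E}: scan cost=50, card=50
  {F}: scan cost=300, card=300
  {B}: scan cost=40, card=40
  {A}: scan cost=60, card=60
  {D}: scan cost=400, card=400
  {CE}: card=200; try (E,hash)→1000, (C,merge)→2200, (E,merge)→2350, (C,hash)→3300, (C,nl)→10050, (E,nl)→10200; best=1000 via (E,hash)
  {EF}: card=3000; try (E,hash)→1200, (F,merge)→3400, (E,merge)→3650, (F,hash)→5500, (F,nl)→15050, (E,nl)→15300; best=1200 via (E,hash)
  {BF}: card=2400; try (B,hash)→1080, (F,merge)→3320, (B,merge)→3580, (B,nl_idx)→4500, (F,hash)→5480, (F,nl)→12040 …(+1); best=1080 via (B,hash)
  {AB}: card=160; try (A,nl_idx)→440, (B,nl_idx)→580, (B,hash)→600, (A,merge)→740, (B,merge)→760, (A,hash)→800 …(+2); best=440 via (A,nl_idx)
  {AD}: card=2400; try (A,hash)→1520, (D,merge)→4480, (A,merge)→4820, (A,nl_idx)→5200, (D,hash)→7320, (D,nl)→24060 …(+1); best=1520 via (A,hash)
  {CEF}: card=12000; try (F,merge)→5800, (F,hash)→6600, (C,hash)→7400, (C,merge)→42000, (F,nl)→61000, (C,nl)→601200; best=5800 via (F,merge)
  {BEF}: card=24000; try (E,hash)→4080, (B,hash)→4680, (E,merge)→32630, (B,merge)→40480, (B,nl_idx)→43200, (E,nl)→121080 …(+1); best=4080 via (E,hash)
  {ABF}: card=9600; try (A,hash)→4200, (F,merge)→4880, (F,hash)→6000, (A,nl_idx)→25080, (A,merge)→32700, (F,nl)→48440 …(+1); best=4200 via (A,hash)
  {ABD}: card=6400; try (B,hash)→4400, (D,merge)→5880, (D,hash)→7800, (B,nl_idx)→22320, (B,merge)→33000, (D,nl)→64440 …(+1); best=4400 via (B,hash)
  {BCEF}: card=96000; try (B,hash)→18280, (C,hash)→31280, (B,nl_idx)→173800, (B,merge)→186080, (C,merge)→389880, (B,nl)→485800 …(+1); best=18280 via (B,hash)
  {ABEF}: card=96000; try (E,hash)→14400, (A,hash)→28800, (E,merge)→148550, (A,nl_idx)→244080, (A,merge)→388500, (E,nl)→484200 …(+1); best=14400 via (E,hash)
  {ABDF}: card=384000; try (F,hash)→16200, (D,hash)→21000, (F,merge)→97000, (D,merge)→152200, (F,nl)→1924400, (D,nl)→3844200; best=16200 via (F,hash)
  {ABCEF}: card=384000; try (C,hash)→113600, (A,hash)→115000, (A,nl_idx)→978280, (C,merge)→1744200, (A,merge)→1746700, (A,nl)→5778280 …(+1); best=113600 via (C,hash)
  {ABDEF}: card=3840000; try (D,hash)→117600, (E,hash)→400800, (D,merge)→1746400, (E,merge)→7696550, (E,nl)→19216200, (D,nl)→38414400; best=117600 via (D,hash)
  {ABCDEF}: card=15360000; try (D,hash)→504800, (C,hash)→3960800, (D,merge)→7797600, (C,merge)→88439400, (D,nl)→153713600, (C,nl)→768117600; best=504800 via (D,hash)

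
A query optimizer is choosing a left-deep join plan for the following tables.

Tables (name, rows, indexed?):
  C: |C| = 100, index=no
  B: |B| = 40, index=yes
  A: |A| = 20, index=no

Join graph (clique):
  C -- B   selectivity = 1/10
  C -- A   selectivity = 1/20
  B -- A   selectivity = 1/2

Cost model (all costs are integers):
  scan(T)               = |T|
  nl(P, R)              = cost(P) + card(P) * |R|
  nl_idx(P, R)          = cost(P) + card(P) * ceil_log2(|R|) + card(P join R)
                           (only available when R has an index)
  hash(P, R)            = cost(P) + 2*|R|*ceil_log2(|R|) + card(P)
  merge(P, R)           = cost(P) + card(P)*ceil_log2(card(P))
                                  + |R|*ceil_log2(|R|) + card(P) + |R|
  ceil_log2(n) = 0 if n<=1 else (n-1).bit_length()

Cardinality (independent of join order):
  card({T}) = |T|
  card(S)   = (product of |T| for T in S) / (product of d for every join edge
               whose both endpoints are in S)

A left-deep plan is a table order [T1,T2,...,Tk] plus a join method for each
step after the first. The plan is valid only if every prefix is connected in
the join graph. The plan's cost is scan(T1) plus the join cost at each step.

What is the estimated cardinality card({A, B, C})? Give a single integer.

Tables in S: A(20), B(40), C(100)
Edges inside S: C-B(d=10), C-A(d=20), B-A(d=2)
numerator = 20 * 40 * 100 = 80000
denominator = 10 * 20 * 2 = 400
card(S) = 80000 / 400 = 200

200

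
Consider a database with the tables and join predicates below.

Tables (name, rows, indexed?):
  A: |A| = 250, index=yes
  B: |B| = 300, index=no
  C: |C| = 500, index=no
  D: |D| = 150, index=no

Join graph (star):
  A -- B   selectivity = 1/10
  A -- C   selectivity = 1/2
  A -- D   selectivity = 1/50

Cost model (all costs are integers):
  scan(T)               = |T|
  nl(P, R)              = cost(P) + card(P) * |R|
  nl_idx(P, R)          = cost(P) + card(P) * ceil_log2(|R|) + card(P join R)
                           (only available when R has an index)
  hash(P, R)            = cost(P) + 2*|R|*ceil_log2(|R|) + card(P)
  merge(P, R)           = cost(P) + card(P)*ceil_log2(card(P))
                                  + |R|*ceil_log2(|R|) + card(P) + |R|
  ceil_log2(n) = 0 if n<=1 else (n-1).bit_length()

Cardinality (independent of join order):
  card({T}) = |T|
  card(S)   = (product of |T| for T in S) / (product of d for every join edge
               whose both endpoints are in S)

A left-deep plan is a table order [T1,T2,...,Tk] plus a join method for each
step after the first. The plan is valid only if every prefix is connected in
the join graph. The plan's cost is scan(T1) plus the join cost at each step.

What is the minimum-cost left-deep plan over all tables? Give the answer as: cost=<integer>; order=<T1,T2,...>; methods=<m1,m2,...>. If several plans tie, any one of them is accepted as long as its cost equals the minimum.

cost=39750; order=D,A,B,C; methods=nl_idx,hash,hash

Selinger DP (subsets sized 1..n):
  {A}: scan cost=250, card=250
  {B}: scan cost=300, card=300
  {C}: scan cost=500, card=500
  {D}: scan cost=150, card=150
  {AB}: card=7500; try (A,hash)→4600, (B,merge)→5500, (A,merge)→5550, (B,hash)→5900, (A,nl_idx)→10200, (B,nl)→75250 …(+1); best=4600 via (A,hash)
  {AC}: card=62500; try (A,hash)→5000, (C,merge)→7500, (A,merge)→7750, (C,hash)→9500, (A,nl_idx)→67000, (C,nl)→125250 …(+1); best=5000 via (A,hash)
  {AD}: card=750; try (A,nl_idx)→2100, (D,hash)→2900, (A,merge)→3750, (D,merge)→3850, (A,hash)→4300, (A,nl)→37650 …(+1); best=2100 via (A,nl_idx)
  {ABC}: card=1875000; try (C,hash)→21100, (B,hash)→72900, (C,merge)→114600, (B,merge)→1070500, (C,nl)→3754600, (B,nl)→18755000; best=21100 via (C,hash)
  {ABD}: card=22500; try (B,hash)→8250, (B,merge)→13350, (D,hash)→14500, (D,merge)→110950, (B,nl)→227100, (D,nl)→1129600; best=8250 via (B,hash)
  {ACD}: card=187500; try (C,hash)→11850, (C,merge)→15350, (D,hash)→69900, (C,nl)→377100, (D,merge)→1068850, (D,nl)→9380000; best=11850 via (C,hash)
  {ABCD}: card=5625000; try (C,hash)→39750, (B,hash)→204750, (C,merge)→373250, (D,hash)→1898500, (B,merge)→3577350, (C,nl)→11258250 …(+3); best=39750 via (C,hash)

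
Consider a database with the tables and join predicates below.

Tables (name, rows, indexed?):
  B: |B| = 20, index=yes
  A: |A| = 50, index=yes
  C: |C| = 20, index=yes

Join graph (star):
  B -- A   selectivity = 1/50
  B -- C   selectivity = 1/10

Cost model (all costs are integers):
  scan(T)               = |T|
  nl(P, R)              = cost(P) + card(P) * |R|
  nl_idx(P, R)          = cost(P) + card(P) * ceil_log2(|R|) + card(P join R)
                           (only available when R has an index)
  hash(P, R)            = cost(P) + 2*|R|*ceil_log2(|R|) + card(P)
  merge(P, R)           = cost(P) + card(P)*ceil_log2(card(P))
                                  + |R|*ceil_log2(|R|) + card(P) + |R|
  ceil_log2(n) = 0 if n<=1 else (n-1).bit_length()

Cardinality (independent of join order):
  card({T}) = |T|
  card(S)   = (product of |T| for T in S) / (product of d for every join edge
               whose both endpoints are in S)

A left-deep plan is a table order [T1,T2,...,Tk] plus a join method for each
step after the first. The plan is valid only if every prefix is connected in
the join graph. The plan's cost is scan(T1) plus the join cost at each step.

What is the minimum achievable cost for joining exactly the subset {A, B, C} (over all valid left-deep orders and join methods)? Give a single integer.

Selinger DP over subsets of {A,B,C}:
  {B}: scan cost=20, card=20
  {A}: scan cost=50, card=50
  {C}: scan cost=20, card=20
  {AB}: card=20; try (A,nl_idx)→160, (B,hash)→300, (B,nl_idx)→320, (A,merge)→490, (B,merge)→520, (A,hash)→640 …(+2); best=160 via (A,nl_idx)
  {BC}: card=40; try (C,nl_idx)→160, (B,nl_idx)→160, (C,hash)→240, (B,hash)→240, (C,merge)→260, (B,merge)→260 …(+2); best=160 via (C,nl_idx)
  {ABC}: card=40; try (C,nl_idx)→300, (C,hash)→380, (C,merge)→400, (A,nl_idx)→440, (C,nl)→560, (A,merge)→790 …(+2); best=300 via (C,nl_idx)

300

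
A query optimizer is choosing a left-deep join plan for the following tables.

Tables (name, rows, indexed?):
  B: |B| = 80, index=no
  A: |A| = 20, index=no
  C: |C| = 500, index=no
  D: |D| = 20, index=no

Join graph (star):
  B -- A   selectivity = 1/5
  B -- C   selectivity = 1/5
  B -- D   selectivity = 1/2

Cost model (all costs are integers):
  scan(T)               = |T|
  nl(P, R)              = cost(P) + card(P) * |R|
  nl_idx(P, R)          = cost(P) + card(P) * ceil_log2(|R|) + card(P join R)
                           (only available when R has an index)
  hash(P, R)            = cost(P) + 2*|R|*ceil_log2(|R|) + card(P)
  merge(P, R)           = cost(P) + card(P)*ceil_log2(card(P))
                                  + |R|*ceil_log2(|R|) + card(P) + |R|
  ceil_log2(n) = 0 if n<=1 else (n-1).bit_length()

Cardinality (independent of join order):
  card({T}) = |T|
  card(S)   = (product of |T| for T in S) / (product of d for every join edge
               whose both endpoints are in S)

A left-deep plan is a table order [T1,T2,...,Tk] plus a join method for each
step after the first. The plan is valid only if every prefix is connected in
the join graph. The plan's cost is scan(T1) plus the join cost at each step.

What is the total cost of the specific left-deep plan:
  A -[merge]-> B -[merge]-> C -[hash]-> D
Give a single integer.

step 1: scan A: cost=20, card=20
step 2: join B via merge
    card(P join B) = 20*80/(5) = 320
    cost = 20 + 20*5 + 80*7 + 20 + 80 = 780
step 3: join C via merge
    card(P join C) = 320*500/(5) = 32000
    cost = 780 + 320*9 + 500*9 + 320 + 500 = 8980
step 4: join D via hash
    card(P join D) = 32000*20/(2) = 320000
    cost = 8980 + 2*20*5 + 32000 = 41180

41180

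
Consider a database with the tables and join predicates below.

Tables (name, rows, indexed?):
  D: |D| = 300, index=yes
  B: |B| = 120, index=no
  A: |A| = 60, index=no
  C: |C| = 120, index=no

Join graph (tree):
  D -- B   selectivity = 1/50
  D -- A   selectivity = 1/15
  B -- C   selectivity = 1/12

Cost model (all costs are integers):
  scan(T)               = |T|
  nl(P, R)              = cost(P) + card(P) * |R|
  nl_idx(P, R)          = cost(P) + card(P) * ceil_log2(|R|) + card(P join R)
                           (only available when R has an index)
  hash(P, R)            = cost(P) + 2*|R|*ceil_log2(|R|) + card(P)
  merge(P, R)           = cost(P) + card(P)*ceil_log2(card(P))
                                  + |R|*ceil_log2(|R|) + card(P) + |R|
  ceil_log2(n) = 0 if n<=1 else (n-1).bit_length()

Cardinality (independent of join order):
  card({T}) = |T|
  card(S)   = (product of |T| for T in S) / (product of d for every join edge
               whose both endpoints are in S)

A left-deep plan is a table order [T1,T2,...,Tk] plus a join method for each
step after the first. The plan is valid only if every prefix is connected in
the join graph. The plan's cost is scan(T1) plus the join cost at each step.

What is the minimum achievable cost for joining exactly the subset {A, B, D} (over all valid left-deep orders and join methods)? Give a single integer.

3360

Selinger DP over subsets of {A,B,D}:
  {D}: scan cost=300, card=300
  {B}: scan cost=120, card=120
  {A}: scan cost=60, card=60
  {BD}: card=720; try (D,nl_idx)→1920, (B,hash)→2280, (D,merge)→4080, (B,merge)→4260, (D,hash)→5640, (D,nl)→36120 …(+1); best=1920 via (D,nl_idx)
  {AD}: card=1200; try (A,hash)→1320, (D,nl_idx)→1800, (D,merge)→3480, (A,merge)→3720, (D,hash)→5520, (D,nl)→18060 …(+1); best=1320 via (A,hash)
  {ABD}: card=2880; try (A,hash)→3360, (B,hash)→4200, (A,merge)→10260, (B,merge)→16680, (A,nl)→45120, (B,nl)→145320; best=3360 via (A,hash)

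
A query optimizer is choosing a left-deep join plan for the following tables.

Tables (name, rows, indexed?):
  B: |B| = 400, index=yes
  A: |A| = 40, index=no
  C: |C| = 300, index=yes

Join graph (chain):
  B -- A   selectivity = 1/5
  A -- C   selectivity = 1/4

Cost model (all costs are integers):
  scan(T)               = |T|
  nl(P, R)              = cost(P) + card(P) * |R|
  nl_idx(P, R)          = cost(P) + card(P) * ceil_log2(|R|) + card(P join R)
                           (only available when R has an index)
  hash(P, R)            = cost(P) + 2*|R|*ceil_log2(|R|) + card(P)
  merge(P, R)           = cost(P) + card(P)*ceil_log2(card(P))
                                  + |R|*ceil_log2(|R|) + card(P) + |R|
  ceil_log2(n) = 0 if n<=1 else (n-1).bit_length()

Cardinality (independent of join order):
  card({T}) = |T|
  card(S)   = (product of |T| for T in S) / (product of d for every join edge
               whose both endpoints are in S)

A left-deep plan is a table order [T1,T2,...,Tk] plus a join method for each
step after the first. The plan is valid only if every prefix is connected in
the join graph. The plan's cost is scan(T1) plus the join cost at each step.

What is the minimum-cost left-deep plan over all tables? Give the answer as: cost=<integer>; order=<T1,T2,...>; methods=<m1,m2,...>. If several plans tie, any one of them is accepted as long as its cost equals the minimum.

Selinger DP (subsets sized 1..n):
  {B}: scan cost=400, card=400
  {A}: scan cost=40, card=40
  {C}: scan cost=300, card=300
  {AB}: card=3200; try (A,hash)→1280, (B,nl_idx)→3600, (B,merge)→4320, (A,merge)→4680, (B,hash)→7280, (B,nl)→16040 …(+1); best=1280 via (A,hash)
  {AC}: card=3000; try (A,hash)→1080, (C,merge)→3320, (C,nl_idx)→3400, (A,merge)→3580, (C,hash)→5480, (C,nl)→12040 …(+1); best=1080 via (A,hash)
  {ABC}: card=240000; try (C,hash)→9880, (B,hash)→11280, (B,merge)→44080, (C,merge)→45880, (B,nl_idx)→268080, (C,nl_idx)→270080 …(+2); best=9880 via (C,hash)

cost=9880; order=B,A,C; methods=hash,hash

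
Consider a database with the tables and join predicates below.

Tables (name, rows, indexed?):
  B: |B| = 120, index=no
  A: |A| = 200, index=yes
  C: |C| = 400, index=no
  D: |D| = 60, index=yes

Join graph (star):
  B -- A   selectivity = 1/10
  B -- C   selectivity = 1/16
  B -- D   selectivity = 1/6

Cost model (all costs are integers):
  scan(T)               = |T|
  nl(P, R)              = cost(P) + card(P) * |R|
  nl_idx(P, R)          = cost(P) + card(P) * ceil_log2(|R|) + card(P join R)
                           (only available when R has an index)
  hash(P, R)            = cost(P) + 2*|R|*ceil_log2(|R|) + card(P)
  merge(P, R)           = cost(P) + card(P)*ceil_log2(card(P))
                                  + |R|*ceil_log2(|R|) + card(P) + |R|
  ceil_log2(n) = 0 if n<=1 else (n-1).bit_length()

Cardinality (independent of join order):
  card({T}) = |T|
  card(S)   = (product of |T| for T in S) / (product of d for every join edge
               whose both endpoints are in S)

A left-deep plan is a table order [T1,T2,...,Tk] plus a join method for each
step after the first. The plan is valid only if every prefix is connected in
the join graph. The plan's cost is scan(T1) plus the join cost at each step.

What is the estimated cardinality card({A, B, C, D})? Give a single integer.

600000

Tables in S: A(200), B(120), C(400), D(60)
Edges inside S: B-A(d=10), B-C(d=16), B-D(d=6)
numerator = 200 * 120 * 400 * 60 = 576000000
denominator = 10 * 16 * 6 = 960
card(S) = 576000000 / 960 = 600000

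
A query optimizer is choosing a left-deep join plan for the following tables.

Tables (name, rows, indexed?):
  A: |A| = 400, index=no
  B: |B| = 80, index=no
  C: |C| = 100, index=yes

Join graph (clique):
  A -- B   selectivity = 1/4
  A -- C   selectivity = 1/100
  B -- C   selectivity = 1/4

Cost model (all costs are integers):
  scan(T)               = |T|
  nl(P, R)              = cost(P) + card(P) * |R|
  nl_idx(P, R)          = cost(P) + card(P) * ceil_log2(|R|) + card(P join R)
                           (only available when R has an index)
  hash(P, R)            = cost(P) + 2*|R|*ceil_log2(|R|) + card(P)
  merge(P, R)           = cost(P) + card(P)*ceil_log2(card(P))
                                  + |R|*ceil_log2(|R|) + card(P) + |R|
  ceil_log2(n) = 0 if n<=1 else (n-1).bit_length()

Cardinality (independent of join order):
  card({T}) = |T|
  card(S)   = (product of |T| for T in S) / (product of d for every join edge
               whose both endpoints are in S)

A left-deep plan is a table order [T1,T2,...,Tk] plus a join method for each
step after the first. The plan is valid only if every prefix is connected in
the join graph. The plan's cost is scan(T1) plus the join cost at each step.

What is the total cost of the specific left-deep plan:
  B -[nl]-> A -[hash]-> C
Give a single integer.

step 1: scan B: cost=80, card=80
step 2: join A via nl
    card(P join A) = 80*400/(4) = 8000
    cost = 80 + 80*400 = 32080
step 3: join C via hash
    card(P join C) = 8000*100/(100*4) = 2000
    cost = 32080 + 2*100*7 + 8000 = 41480

41480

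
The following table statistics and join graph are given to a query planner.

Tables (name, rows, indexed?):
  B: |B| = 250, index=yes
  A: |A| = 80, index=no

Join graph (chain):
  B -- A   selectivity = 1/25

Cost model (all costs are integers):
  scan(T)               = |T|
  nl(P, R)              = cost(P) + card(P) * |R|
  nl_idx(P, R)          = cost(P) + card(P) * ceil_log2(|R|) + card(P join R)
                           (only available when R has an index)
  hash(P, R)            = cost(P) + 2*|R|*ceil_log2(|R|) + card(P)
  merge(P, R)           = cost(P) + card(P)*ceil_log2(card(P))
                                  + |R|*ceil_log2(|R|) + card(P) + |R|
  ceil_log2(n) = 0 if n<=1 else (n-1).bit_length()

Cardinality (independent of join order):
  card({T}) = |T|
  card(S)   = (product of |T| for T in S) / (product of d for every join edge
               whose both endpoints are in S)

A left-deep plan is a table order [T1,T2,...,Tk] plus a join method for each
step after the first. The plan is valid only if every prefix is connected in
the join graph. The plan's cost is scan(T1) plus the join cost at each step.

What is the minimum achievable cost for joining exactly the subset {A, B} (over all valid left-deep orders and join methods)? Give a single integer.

1520

Selinger DP over subsets of {A,B}:
  {B}: scan cost=250, card=250
  {A}: scan cost=80, card=80
  {AB}: card=800; try (B,nl_idx)→1520, (A,hash)→1620, (B,merge)→2970, (A,merge)→3140, (B,hash)→4160, (B,nl)→20080 …(+1); best=1520 via (B,nl_idx)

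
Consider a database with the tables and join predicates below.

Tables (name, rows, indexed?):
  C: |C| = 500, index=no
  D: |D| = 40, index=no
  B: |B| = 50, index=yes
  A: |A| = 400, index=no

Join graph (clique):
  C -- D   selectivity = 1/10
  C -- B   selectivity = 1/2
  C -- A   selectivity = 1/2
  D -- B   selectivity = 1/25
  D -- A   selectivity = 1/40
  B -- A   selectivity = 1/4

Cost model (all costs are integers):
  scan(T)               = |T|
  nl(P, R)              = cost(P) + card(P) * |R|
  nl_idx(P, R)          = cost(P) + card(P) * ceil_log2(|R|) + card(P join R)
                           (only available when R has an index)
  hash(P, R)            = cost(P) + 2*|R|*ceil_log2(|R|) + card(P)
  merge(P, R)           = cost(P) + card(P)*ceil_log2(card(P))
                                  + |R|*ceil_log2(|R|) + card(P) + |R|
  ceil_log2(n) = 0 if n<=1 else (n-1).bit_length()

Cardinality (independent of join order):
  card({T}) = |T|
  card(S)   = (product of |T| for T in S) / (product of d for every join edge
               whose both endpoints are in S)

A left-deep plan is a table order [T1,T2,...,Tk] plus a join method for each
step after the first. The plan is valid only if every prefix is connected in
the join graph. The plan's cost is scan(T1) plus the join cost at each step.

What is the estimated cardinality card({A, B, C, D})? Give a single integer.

2500

Tables in S: A(400), B(50), C(500), D(40)
Edges inside S: C-D(d=10), C-B(d=2), C-A(d=2), D-B(d=25), D-A(d=40), B-A(d=4)
numerator = 400 * 50 * 500 * 40 = 400000000
denominator = 10 * 2 * 2 * 25 * 40 * 4 = 160000
card(S) = 400000000 / 160000 = 2500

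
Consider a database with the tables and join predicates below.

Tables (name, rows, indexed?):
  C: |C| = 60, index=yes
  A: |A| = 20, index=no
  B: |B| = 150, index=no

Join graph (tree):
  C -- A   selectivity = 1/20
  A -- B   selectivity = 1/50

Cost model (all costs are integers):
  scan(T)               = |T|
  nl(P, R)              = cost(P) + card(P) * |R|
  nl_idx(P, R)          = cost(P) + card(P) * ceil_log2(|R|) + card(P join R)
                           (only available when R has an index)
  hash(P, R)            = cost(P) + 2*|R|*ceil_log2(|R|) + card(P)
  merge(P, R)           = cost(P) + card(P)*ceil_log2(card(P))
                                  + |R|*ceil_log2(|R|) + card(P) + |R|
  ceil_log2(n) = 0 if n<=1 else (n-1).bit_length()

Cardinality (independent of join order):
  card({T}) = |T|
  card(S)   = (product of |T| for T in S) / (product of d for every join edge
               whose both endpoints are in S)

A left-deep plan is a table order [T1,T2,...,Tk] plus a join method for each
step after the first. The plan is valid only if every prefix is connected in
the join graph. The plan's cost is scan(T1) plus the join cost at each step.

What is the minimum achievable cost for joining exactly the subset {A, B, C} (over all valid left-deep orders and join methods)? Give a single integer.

Selinger DP over subsets of {A,B,C}:
  {C}: scan cost=60, card=60
  {A}: scan cost=20, card=20
  {B}: scan cost=150, card=150
  {AC}: card=60; try (C,nl_idx)→200, (A,hash)→320, (C,merge)→560, (A,merge)→600, (C,hash)→760, (C,nl)→1220 …(+1); best=200 via (C,nl_idx)
  {AB}: card=60; try (A,hash)→500, (B,merge)→1490, (A,merge)→1620, (B,hash)→2440, (B,nl)→3020, (A,nl)→3150; best=500 via (A,hash)
  {ABC}: card=180; try (C,nl_idx)→1040, (C,hash)→1280, (C,merge)→1340, (B,merge)→1970, (B,hash)→2660, (C,nl)→4100 …(+1); best=1040 via (C,nl_idx)

1040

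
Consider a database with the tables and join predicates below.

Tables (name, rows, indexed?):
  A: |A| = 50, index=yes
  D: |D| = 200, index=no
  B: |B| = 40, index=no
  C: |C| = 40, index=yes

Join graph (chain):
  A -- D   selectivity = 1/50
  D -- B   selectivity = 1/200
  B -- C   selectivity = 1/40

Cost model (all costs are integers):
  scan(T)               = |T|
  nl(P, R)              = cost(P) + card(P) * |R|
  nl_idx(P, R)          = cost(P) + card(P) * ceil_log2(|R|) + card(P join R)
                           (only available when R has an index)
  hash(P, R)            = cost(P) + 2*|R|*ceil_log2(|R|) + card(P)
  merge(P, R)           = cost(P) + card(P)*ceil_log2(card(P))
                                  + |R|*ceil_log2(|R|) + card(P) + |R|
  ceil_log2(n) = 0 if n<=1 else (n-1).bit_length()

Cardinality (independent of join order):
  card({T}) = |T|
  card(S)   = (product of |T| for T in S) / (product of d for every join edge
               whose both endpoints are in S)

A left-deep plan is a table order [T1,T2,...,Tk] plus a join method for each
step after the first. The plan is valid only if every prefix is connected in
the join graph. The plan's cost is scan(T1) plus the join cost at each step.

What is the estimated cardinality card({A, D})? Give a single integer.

Tables in S: A(50), D(200)
Edges inside S: A-D(d=50)
numerator = 50 * 200 = 10000
denominator = 50 = 50
card(S) = 10000 / 50 = 200

200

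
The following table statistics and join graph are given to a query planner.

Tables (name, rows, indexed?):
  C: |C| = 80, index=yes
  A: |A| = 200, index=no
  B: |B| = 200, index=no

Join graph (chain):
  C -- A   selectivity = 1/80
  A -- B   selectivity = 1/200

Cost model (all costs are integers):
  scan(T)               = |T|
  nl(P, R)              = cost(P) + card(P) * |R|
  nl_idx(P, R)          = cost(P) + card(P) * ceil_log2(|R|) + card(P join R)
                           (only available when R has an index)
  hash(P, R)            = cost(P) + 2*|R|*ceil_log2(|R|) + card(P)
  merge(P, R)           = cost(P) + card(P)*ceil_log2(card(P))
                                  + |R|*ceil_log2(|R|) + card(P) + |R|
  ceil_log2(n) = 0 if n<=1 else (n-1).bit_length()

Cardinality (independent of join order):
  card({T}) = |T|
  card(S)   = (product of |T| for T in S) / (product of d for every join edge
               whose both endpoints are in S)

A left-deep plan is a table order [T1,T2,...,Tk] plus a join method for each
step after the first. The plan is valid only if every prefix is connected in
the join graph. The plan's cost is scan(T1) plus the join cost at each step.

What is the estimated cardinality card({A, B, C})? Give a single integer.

200

Tables in S: A(200), B(200), C(80)
Edges inside S: C-A(d=80), A-B(d=200)
numerator = 200 * 200 * 80 = 3200000
denominator = 80 * 200 = 16000
card(S) = 3200000 / 16000 = 200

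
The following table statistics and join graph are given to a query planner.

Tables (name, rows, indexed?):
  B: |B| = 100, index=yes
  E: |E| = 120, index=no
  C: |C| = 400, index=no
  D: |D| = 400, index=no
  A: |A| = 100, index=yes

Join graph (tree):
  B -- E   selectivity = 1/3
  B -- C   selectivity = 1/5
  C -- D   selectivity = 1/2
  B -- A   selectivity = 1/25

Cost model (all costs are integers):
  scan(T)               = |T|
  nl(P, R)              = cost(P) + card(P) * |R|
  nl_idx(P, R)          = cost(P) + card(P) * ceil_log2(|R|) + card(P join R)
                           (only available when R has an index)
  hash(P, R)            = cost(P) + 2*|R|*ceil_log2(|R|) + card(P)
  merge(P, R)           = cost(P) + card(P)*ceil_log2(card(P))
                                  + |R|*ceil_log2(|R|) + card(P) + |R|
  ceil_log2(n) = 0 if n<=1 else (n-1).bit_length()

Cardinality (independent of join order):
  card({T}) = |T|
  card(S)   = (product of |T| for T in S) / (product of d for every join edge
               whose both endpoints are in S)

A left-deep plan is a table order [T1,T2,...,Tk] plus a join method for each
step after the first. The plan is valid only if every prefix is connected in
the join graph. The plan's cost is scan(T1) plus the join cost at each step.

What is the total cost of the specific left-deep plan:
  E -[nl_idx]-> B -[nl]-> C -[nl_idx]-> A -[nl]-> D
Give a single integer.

517124960

step 1: scan E: cost=120, card=120
step 2: join B via nl_idx
    card(P join B) = 120*100/(3) = 4000
    cost = 120 + 120*7 + 4000 = 4960
step 3: join C via nl
    card(P join C) = 4000*400/(5) = 320000
    cost = 4960 + 4000*400 = 1604960
step 4: join A via nl_idx
    card(P join A) = 320000*100/(25) = 1280000
    cost = 1604960 + 320000*7 + 1280000 = 5124960
step 5: join D via nl
    card(P join D) = 1280000*400/(2) = 256000000
    cost = 5124960 + 1280000*400 = 517124960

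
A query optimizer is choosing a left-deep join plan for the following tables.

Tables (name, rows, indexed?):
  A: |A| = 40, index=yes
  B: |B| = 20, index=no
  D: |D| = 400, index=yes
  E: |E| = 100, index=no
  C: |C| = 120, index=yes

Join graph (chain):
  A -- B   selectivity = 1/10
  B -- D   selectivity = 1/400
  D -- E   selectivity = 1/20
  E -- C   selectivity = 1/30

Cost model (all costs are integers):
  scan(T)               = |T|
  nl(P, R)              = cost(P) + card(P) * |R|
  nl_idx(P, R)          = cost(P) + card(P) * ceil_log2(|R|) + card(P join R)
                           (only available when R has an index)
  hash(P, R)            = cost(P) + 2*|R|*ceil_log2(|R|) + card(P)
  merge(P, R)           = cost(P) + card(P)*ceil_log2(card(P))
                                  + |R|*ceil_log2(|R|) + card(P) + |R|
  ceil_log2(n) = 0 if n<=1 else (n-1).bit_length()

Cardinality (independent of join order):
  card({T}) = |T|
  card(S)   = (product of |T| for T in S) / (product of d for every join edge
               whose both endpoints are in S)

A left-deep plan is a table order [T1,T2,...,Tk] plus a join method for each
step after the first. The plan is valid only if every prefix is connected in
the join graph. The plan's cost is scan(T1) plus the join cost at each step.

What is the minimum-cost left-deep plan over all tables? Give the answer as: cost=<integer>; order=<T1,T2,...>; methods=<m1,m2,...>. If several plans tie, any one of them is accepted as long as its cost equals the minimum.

cost=3120; order=B,D,E,C,A; methods=nl_idx,merge,nl_idx,hash

Selinger DP (subsets sized 1..n):
  {A}: scan cost=40, card=40
  {B}: scan cost=20, card=20
  {D}: scan cost=400, card=400
  {E}: scan cost=100, card=100
  {C}: scan cost=120, card=120
  {AB}: card=80; try (A,nl_idx)→220, (B,hash)→280, (A,merge)→420, (B,merge)→440, (A,hash)→520, (A,nl)→820 …(+1); best=220 via (A,nl_idx)
  {BD}: card=20; try (D,nl_idx)→220, (B,hash)→1000, (D,merge)→4140, (B,merge)→4520, (D,hash)→7240, (D,nl)→8020 …(+1); best=220 via (D,nl_idx)
  {DE}: card=2000; try (E,hash)→2200, (D,nl_idx)→3000, (D,merge)→4900, (E,merge)→5200, (D,hash)→7400, (D,nl)→40100 …(+1); best=2200 via (E,hash)
  {CE}: card=400; try (C,nl_idx)→1200, (E,hash)→1640, (C,merge)→1860, (E,merge)→1880, (C,hash)→1880, (C,nl)→12100 …(+1); best=1200 via (C,nl_idx)
  {ABD}: card=80; try (A,nl_idx)→420, (A,merge)→620, (A,hash)→720, (D,nl_idx)→1020, (A,nl)→1020, (D,merge)→4860 …(+2); best=420 via (A,nl_idx)
  {BDE}: card=100; try (E,merge)→1140, (E,hash)→1640, (E,nl)→2220, (B,hash)→4400, (B,merge)→26320, (B,nl)→42200; best=1140 via (E,merge)
  {CDE}: card=8000; try (C,hash)→5880, (D,hash)→8800, (D,merge)→9200, (D,nl_idx)→12800, (C,nl_idx)→24200, (C,merge)→27160 …(+2); best=5880 via (C,hash)
  {ABDE}: card=400; try (A,hash)→1720, (E,merge)→1860, (E,hash)→1900, (A,nl_idx)→2140, (A,merge)→2220, (A,nl)→5140 …(+1); best=1720 via (A,hash)
  {BCDE}: card=400; try (C,nl_idx)→2240, (C,merge)→2900, (C,hash)→2920, (C,nl)→13140, (B,hash)→14080, (B,merge)→118000 …(+1); best=2240 via (C,nl_idx)
  {ABCDE}: card=1600; try (A,hash)→3120, (C,hash)→3800, (C,nl_idx)→6120, (A,nl_idx)→6240, (A,merge)→6520, (C,merge)→6680 …(+2); best=3120 via (A,hash)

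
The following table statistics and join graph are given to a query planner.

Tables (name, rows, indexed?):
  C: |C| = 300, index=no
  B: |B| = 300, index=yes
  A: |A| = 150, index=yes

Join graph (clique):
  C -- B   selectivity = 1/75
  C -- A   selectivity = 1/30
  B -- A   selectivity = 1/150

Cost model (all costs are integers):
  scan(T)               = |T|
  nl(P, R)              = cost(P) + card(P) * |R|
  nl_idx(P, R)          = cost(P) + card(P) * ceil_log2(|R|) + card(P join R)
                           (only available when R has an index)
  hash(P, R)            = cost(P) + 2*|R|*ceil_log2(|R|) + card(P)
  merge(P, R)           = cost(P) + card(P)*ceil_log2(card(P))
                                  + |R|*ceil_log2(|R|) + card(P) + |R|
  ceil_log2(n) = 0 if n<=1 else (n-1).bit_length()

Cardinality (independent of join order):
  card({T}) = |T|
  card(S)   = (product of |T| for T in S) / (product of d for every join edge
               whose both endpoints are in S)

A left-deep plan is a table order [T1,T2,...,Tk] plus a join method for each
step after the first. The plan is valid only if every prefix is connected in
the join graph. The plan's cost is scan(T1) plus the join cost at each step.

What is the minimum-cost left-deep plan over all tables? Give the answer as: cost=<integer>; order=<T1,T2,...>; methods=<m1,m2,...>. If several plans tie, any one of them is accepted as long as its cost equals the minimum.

Selinger DP (subsets sized 1..n):
  {C}: scan cost=300, card=300
  {B}: scan cost=300, card=300
  {A}: scan cost=150, card=150
  {BC}: card=1200; try (B,nl_idx)→4200, (C,hash)→6000, (B,hash)→6000, (C,merge)→6300, (B,merge)→6300, (C,nl)→90300 …(+1); best=4200 via (B,nl_idx)
  {AC}: card=1500; try (A,hash)→3000, (A,nl_idx)→4200, (C,merge)→4500, (A,merge)→4650, (C,hash)→5700, (C,nl)→45150 …(+1); best=3000 via (A,hash)
  {AB}: card=300; try (B,nl_idx)→1800, (A,hash)→3000, (A,nl_idx)→3000, (B,merge)→4500, (A,merge)→4650, (B,hash)→5700 …(+2); best=1800 via (B,nl_idx)
  {ABC}: card=40; try (C,hash)→7500, (C,merge)→7800, (A,hash)→7800, (B,hash)→9900, (A,nl_idx)→13840, (B,nl_idx)→16540 …(+5); best=7500 via (C,hash)

cost=7500; order=A,B,C; methods=nl_idx,hash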